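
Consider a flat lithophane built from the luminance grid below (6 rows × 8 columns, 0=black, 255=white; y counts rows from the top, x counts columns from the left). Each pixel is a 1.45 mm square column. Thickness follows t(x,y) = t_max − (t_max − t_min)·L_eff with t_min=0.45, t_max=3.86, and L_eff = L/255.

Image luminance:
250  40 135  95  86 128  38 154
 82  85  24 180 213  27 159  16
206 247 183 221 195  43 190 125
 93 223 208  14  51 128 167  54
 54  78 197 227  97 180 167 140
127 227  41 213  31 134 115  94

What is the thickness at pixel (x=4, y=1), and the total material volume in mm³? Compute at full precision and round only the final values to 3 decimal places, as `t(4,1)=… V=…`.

t(4,1)=1.012 V=215.739

span = t_max - t_min = 3.86 - 0.45 = 3.410
L(4,1) = 213, L_eff = 213/255 = 0.835294
t(4,1) = 3.86 - 3.410·0.835294 = 1.012
Σt over all 6·8 pixels = 1308289/12750 ≈ 102.6109020
V = pitch²·Σt = 1.45²·1308289/12750 = 215.739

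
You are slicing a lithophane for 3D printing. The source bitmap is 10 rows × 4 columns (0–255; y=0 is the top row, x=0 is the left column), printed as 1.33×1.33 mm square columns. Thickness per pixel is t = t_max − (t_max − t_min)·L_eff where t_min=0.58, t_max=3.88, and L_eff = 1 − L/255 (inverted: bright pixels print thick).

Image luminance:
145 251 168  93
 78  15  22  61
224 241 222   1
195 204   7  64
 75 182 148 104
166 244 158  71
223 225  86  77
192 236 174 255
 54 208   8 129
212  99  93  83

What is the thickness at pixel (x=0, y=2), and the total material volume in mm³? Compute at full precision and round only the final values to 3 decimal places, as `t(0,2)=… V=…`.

span = t_max - t_min = 3.88 - 0.58 = 3.300
L(0,2) = 224, L_eff = 1 - 224/255 = 0.121569 (inverted)
t(0,2) = 3.88 - 3.300·0.121569 = 3.479
Σt over all 10·4 pixels = 80143/850 ≈ 94.2858824
V = pitch²·Σt = 1.33²·80143/850 = 166.782

t(0,2)=3.479 V=166.782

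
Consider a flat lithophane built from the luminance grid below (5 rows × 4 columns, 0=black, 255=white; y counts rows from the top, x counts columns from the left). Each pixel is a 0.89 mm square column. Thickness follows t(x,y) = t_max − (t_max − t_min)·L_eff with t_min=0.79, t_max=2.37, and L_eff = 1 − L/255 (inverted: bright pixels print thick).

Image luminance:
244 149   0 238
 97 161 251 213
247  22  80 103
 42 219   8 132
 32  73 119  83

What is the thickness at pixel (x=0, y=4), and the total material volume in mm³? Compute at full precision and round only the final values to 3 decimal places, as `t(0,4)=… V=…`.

t(0,4)=0.988 V=24.849

span = t_max - t_min = 2.37 - 0.79 = 1.580
L(0,4) = 32, L_eff = 1 - 32/255 = 0.874510 (inverted)
t(0,4) = 2.37 - 1.580·0.874510 = 0.988
Σt over all 5·4 pixels = 399977/12750 ≈ 31.3707451
V = pitch²·Σt = 0.89²·399977/12750 = 24.849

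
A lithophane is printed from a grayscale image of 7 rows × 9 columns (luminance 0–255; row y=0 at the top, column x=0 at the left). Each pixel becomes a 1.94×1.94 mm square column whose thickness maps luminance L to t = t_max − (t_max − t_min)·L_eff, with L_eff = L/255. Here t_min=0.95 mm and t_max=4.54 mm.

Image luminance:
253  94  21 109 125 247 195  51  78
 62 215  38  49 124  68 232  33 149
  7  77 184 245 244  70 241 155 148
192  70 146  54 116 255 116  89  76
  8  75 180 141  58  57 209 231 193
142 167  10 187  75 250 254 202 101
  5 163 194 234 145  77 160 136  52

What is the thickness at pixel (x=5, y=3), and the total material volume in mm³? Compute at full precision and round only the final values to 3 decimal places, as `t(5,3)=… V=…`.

t(5,3)=0.950 V=634.883

span = t_max - t_min = 4.54 - 0.95 = 3.590
L(5,3) = 255, L_eff = 255/255 = 1.000000
t(5,3) = 4.54 - 3.590·1.000000 = 0.950
Σt over all 7·9 pixels = 358467/2125 ≈ 168.6903529
V = pitch²·Σt = 1.94²·358467/2125 = 634.883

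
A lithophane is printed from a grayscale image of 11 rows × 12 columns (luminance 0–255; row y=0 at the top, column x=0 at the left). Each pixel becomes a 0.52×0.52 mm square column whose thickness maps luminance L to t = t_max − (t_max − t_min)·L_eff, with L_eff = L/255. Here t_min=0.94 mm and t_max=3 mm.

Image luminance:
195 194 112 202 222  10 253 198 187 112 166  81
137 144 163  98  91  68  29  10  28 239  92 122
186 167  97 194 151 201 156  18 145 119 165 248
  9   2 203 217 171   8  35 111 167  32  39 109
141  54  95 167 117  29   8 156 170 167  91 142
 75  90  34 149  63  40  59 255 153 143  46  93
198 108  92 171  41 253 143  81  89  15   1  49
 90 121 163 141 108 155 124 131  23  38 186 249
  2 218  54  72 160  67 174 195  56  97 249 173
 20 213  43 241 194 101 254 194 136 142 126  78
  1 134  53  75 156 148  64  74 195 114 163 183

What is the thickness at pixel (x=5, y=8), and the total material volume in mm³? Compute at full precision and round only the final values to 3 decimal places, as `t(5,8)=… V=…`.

span = t_max - t_min = 3 - 0.94 = 2.060
L(5,8) = 67, L_eff = 67/255 = 0.262745
t(5,8) = 3 - 2.060·0.262745 = 2.459
Σt over all 11·12 pixels = 1132671/4250 ≈ 266.5108235
V = pitch²·Σt = 0.52²·1132671/4250 = 72.065

t(5,8)=2.459 V=72.065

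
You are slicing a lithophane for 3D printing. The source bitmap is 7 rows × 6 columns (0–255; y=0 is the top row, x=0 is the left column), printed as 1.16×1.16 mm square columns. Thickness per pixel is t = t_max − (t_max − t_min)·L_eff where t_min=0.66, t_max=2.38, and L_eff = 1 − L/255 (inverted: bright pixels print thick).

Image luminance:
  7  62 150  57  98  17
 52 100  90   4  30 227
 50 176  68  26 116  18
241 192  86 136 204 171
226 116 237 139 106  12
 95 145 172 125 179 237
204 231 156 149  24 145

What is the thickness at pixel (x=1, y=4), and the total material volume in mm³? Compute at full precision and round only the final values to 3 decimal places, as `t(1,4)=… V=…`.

span = t_max - t_min = 2.38 - 0.66 = 1.720
L(1,4) = 116, L_eff = 1 - 116/255 = 0.545098 (inverted)
t(1,4) = 2.38 - 1.720·0.545098 = 1.442
Σt over all 7·6 pixels = 131661/2125 ≈ 61.9581176
V = pitch²·Σt = 1.16²·131661/2125 = 83.371

t(1,4)=1.442 V=83.371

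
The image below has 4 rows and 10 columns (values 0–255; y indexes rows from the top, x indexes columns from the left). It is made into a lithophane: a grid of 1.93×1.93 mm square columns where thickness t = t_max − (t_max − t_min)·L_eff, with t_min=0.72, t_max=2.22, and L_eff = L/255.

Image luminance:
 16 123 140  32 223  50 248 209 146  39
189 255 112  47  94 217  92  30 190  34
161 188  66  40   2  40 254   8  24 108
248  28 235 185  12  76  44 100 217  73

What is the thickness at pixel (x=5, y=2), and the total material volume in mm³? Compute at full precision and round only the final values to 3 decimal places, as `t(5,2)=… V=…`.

t(5,2)=1.985 V=230.089

span = t_max - t_min = 2.22 - 0.72 = 1.500
L(5,2) = 40, L_eff = 40/255 = 0.156863
t(5,2) = 2.22 - 1.500·0.156863 = 1.985
Σt over all 4·10 pixels = 10501/170 ≈ 61.7705882
V = pitch²·Σt = 1.93²·10501/170 = 230.089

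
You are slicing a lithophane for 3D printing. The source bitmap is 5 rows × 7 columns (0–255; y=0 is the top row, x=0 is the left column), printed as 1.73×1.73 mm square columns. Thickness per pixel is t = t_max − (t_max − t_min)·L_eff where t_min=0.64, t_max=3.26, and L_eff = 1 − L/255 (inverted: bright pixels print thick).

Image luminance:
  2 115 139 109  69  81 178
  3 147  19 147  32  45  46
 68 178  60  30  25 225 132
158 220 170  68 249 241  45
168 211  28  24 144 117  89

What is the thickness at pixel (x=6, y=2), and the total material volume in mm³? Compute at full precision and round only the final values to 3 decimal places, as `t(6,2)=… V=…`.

span = t_max - t_min = 3.26 - 0.64 = 2.620
L(6,2) = 132, L_eff = 1 - 132/255 = 0.482353 (inverted)
t(6,2) = 3.26 - 2.620·0.482353 = 1.996
Σt over all 5·7 pixels = 390521/6375 ≈ 61.2581961
V = pitch²·Σt = 1.73²·390521/6375 = 183.340

t(6,2)=1.996 V=183.340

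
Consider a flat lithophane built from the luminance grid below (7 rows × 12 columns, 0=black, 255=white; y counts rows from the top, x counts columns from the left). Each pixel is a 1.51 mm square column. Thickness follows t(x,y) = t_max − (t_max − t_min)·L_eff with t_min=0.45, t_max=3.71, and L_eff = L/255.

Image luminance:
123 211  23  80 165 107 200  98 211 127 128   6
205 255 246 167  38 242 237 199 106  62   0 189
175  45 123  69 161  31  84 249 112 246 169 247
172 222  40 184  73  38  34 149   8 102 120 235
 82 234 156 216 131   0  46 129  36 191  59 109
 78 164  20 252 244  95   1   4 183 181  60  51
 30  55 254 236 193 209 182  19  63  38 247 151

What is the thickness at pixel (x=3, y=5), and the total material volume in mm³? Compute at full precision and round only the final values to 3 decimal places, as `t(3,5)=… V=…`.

t(3,5)=0.488 V=392.491

span = t_max - t_min = 3.71 - 0.45 = 3.260
L(3,5) = 252, L_eff = 252/255 = 0.988235
t(3,5) = 3.71 - 3.260·0.988235 = 0.488
Σt over all 7·12 pixels = 1097377/6375 ≈ 172.1375686
V = pitch²·Σt = 1.51²·1097377/6375 = 392.491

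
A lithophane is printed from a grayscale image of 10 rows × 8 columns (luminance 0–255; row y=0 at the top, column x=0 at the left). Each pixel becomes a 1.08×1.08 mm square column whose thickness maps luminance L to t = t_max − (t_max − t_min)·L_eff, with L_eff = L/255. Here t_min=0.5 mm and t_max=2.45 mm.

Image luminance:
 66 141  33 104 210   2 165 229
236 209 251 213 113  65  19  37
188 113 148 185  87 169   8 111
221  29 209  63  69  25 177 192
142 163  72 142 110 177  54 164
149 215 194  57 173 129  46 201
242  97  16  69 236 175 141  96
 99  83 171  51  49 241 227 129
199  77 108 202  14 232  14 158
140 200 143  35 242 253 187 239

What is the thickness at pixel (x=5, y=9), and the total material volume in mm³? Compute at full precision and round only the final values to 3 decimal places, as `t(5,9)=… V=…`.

t(5,9)=0.515 V=131.927

span = t_max - t_min = 2.45 - 0.5 = 1.950
L(5,9) = 253, L_eff = 253/255 = 0.992157
t(5,9) = 2.45 - 1.950·0.992157 = 0.515
Σt over all 10·8 pixels = 9614/85 ≈ 113.1058824
V = pitch²·Σt = 1.08²·9614/85 = 131.927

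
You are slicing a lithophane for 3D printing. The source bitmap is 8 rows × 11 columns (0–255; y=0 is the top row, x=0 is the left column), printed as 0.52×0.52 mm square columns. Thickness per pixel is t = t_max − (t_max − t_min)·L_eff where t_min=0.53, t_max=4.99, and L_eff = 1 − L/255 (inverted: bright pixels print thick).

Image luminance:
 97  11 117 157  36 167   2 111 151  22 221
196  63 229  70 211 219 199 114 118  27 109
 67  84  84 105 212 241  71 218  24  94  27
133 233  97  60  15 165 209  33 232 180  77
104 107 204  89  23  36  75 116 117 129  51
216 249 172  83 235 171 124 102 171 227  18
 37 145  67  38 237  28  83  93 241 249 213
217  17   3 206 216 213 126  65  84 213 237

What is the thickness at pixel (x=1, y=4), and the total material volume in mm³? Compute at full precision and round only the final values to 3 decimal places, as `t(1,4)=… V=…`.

span = t_max - t_min = 4.99 - 0.53 = 4.460
L(1,4) = 107, L_eff = 1 - 107/255 = 0.580392 (inverted)
t(1,4) = 4.99 - 4.460·0.580392 = 2.401
Σt over all 8·11 pixels = 123289/510 ≈ 241.7431373
V = pitch²·Σt = 0.52²·123289/510 = 65.367

t(1,4)=2.401 V=65.367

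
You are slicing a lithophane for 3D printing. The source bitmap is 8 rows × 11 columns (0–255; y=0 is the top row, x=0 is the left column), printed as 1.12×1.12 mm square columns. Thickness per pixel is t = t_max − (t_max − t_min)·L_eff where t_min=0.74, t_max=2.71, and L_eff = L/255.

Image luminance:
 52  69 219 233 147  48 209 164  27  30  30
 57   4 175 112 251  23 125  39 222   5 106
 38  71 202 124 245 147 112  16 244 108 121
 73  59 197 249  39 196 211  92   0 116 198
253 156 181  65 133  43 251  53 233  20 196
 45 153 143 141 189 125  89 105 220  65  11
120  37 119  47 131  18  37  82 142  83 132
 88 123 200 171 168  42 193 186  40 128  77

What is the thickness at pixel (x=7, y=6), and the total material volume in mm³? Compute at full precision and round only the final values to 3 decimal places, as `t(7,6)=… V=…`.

span = t_max - t_min = 2.71 - 0.74 = 1.970
L(7,6) = 82, L_eff = 82/255 = 0.321569
t(7,6) = 2.71 - 1.970·0.321569 = 2.077
Σt over all 8·11 pixels = 4024757/25500 ≈ 157.8336078
V = pitch²·Σt = 1.12²·4024757/25500 = 197.986

t(7,6)=2.077 V=197.986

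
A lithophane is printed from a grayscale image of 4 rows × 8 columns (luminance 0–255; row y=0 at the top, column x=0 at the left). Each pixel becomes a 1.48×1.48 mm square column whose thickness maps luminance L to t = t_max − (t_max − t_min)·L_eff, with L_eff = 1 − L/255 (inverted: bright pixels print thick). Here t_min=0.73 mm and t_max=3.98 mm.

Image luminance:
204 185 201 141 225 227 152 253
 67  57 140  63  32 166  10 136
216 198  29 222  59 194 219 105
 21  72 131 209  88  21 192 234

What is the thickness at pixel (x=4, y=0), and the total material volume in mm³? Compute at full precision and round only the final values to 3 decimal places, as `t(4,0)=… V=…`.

span = t_max - t_min = 3.98 - 0.73 = 3.250
L(4,0) = 225, L_eff = 1 - 225/255 = 0.117647 (inverted)
t(4,0) = 3.98 - 3.250·0.117647 = 3.598
Σt over all 4·8 pixels = 409621/5100 ≈ 80.3178431
V = pitch²·Σt = 1.48²·409621/5100 = 175.928

t(4,0)=3.598 V=175.928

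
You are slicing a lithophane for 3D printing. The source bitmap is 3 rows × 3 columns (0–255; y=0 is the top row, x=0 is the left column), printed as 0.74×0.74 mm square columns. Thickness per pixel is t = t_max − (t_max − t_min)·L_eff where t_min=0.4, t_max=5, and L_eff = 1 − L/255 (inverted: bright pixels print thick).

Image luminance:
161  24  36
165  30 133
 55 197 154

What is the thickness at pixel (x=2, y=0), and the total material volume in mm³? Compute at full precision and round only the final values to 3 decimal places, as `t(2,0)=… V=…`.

t(2,0)=1.049 V=11.405

span = t_max - t_min = 5 - 0.4 = 4.600
L(2,0) = 36, L_eff = 1 - 36/255 = 0.858824 (inverted)
t(2,0) = 5 - 4.600·0.858824 = 1.049
Σt over all 3·3 pixels = 5311/255 ≈ 20.8274510
V = pitch²·Σt = 0.74²·5311/255 = 11.405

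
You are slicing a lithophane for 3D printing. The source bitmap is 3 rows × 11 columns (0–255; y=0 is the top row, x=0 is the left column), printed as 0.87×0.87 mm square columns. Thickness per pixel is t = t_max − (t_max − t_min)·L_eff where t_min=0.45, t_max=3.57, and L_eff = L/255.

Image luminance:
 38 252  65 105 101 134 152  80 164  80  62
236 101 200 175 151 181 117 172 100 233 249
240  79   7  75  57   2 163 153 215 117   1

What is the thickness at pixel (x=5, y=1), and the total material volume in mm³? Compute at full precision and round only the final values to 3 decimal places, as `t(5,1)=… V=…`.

t(5,1)=1.355 V=49.747

span = t_max - t_min = 3.57 - 0.45 = 3.120
L(5,1) = 181, L_eff = 181/255 = 0.709804
t(5,1) = 3.57 - 3.120·0.709804 = 1.355
Σt over all 3·11 pixels = 558657/8500 ≈ 65.7243529
V = pitch²·Σt = 0.87²·558657/8500 = 49.747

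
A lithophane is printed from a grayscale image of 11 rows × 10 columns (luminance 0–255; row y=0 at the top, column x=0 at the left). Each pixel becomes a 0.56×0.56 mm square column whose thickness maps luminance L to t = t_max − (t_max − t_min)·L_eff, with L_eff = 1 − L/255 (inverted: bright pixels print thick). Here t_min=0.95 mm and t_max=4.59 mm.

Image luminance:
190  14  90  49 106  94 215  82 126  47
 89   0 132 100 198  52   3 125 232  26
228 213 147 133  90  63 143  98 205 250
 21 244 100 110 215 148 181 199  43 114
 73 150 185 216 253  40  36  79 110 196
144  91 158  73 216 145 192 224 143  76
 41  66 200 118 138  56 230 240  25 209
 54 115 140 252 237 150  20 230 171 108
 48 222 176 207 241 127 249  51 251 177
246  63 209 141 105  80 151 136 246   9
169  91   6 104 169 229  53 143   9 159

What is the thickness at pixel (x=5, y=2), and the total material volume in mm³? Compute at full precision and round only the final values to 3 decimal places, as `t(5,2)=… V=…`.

span = t_max - t_min = 4.59 - 0.95 = 3.640
L(5,2) = 63, L_eff = 1 - 63/255 = 0.752941 (inverted)
t(5,2) = 4.59 - 3.640·0.752941 = 1.849
Σt over all 11·10 pixels = 4022699/12750 ≈ 315.5058039
V = pitch²·Σt = 0.56²·4022699/12750 = 98.943

t(5,2)=1.849 V=98.943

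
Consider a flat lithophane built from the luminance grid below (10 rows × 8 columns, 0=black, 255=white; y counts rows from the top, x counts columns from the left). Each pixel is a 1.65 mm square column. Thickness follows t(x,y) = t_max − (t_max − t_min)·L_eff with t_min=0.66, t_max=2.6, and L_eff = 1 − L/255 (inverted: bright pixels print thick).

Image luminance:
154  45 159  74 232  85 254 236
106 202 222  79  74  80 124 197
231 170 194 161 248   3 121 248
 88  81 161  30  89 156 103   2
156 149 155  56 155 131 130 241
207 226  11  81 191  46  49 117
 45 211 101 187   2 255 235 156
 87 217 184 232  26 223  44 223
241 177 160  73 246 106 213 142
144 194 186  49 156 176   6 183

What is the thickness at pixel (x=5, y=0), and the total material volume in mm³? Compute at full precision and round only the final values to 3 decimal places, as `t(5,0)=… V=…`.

span = t_max - t_min = 2.6 - 0.66 = 1.940
L(5,0) = 85, L_eff = 1 - 85/255 = 0.666667 (inverted)
t(5,0) = 2.6 - 1.940·0.666667 = 1.307
Σt over all 10·8 pixels = 10459/75 ≈ 139.4533333
V = pitch²·Σt = 1.65²·10459/75 = 379.662

t(5,0)=1.307 V=379.662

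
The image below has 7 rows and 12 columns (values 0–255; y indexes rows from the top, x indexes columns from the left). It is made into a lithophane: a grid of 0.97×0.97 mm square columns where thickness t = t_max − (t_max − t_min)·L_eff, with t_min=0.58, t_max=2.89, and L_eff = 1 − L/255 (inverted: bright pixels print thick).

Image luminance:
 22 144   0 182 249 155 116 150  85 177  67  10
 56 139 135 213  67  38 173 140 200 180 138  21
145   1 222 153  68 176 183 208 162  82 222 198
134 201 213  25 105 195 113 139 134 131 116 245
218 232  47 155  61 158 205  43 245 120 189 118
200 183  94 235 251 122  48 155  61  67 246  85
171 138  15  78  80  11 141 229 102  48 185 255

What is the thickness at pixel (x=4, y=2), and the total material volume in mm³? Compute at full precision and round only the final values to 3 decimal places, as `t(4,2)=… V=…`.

t(4,2)=1.196 V=143.170

span = t_max - t_min = 2.89 - 0.58 = 2.310
L(4,2) = 68, L_eff = 1 - 68/255 = 0.733333 (inverted)
t(4,2) = 2.89 - 2.310·0.733333 = 1.196
Σt over all 7·12 pixels = 1293383/8500 ≈ 152.1627059
V = pitch²·Σt = 0.97²·1293383/8500 = 143.170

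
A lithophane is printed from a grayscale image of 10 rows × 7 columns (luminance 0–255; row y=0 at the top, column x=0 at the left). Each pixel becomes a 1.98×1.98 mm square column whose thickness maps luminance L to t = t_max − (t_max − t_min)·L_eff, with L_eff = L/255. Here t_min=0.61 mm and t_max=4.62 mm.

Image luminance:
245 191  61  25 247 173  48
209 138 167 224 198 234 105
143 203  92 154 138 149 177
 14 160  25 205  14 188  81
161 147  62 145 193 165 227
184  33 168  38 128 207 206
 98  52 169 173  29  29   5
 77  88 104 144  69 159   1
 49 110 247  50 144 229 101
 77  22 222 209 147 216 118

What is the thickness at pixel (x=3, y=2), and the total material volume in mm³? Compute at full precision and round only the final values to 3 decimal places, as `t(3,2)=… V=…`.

t(3,2)=2.198 V=700.059

span = t_max - t_min = 4.62 - 0.61 = 4.010
L(3,2) = 154, L_eff = 154/255 = 0.603922
t(3,2) = 4.62 - 4.010·0.603922 = 2.198
Σt over all 10·7 pixels = 151783/850 ≈ 178.5682353
V = pitch²·Σt = 1.98²·151783/850 = 700.059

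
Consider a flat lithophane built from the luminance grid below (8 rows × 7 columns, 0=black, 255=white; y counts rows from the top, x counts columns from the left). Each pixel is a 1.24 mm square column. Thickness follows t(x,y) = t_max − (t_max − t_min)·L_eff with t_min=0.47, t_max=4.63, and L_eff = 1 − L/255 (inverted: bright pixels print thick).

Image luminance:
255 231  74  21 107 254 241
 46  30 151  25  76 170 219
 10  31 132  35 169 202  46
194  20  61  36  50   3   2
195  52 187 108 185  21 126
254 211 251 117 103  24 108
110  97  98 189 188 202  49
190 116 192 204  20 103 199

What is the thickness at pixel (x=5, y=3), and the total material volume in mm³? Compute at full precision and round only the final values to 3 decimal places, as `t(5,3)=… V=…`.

t(5,3)=0.519 V=210.790

span = t_max - t_min = 4.63 - 0.47 = 4.160
L(5,3) = 3, L_eff = 1 - 3/255 = 0.988235 (inverted)
t(5,3) = 4.63 - 4.160·0.988235 = 0.519
Σt over all 8·7 pixels = 34958/255 ≈ 137.0901961
V = pitch²·Σt = 1.24²·34958/255 = 210.790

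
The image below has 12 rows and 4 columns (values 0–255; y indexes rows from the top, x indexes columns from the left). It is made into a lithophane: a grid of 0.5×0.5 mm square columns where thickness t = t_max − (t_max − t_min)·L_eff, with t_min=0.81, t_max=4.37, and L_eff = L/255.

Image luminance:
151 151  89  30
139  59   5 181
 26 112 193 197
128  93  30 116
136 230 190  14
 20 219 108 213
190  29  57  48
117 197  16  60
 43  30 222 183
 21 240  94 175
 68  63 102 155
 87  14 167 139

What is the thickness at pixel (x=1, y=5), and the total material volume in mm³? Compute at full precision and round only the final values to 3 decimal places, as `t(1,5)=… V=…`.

t(1,5)=1.313 V=33.778

span = t_max - t_min = 4.37 - 0.81 = 3.560
L(1,5) = 219, L_eff = 219/255 = 0.858824
t(1,5) = 4.37 - 3.560·0.858824 = 1.313
Σt over all 12·4 pixels = 861337/6375 ≈ 135.1116863
V = pitch²·Σt = 0.5²·861337/6375 = 33.778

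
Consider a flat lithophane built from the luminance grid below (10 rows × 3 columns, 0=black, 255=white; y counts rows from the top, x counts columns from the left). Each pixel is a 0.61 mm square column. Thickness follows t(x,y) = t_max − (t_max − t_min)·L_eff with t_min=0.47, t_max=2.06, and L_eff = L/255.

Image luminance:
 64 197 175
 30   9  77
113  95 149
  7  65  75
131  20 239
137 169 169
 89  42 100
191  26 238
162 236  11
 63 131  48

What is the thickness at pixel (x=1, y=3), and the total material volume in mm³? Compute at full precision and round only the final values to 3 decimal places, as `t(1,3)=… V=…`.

t(1,3)=1.655 V=15.437

span = t_max - t_min = 2.06 - 0.47 = 1.590
L(1,3) = 65, L_eff = 65/255 = 0.254902
t(1,3) = 2.06 - 1.590·0.254902 = 1.655
Σt over all 10·3 pixels = 176313/4250 ≈ 41.4854118
V = pitch²·Σt = 0.61²·176313/4250 = 15.437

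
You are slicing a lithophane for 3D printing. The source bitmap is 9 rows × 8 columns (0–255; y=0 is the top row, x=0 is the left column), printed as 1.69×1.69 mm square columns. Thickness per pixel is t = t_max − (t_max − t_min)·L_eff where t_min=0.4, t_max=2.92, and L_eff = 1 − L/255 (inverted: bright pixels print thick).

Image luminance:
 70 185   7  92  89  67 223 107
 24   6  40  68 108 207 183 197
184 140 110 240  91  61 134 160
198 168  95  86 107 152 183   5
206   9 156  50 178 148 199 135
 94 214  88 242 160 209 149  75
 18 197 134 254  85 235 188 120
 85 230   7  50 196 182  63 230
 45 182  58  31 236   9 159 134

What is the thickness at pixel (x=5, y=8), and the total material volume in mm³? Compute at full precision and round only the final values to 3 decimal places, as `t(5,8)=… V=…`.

t(5,8)=0.489 V=342.688

span = t_max - t_min = 2.92 - 0.4 = 2.520
L(5,8) = 9, L_eff = 1 - 9/255 = 0.964706 (inverted)
t(5,8) = 2.92 - 2.520·0.964706 = 0.489
Σt over all 9·8 pixels = 254967/2125 ≈ 119.9844706
V = pitch²·Σt = 1.69²·254967/2125 = 342.688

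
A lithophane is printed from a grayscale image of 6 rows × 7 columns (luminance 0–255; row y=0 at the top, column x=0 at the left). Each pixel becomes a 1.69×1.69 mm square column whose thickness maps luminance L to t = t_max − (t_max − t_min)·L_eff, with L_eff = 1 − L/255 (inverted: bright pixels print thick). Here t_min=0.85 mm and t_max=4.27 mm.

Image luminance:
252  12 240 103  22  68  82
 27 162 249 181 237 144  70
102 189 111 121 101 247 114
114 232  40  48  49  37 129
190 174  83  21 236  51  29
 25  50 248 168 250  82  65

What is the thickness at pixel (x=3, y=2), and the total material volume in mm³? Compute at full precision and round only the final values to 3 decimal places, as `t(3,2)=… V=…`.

span = t_max - t_min = 4.27 - 0.85 = 3.420
L(3,2) = 121, L_eff = 1 - 121/255 = 0.525490 (inverted)
t(3,2) = 4.27 - 3.420·0.525490 = 2.473
Σt over all 6·7 pixels = 44556/425 ≈ 104.8376471
V = pitch²·Σt = 1.69²·44556/425 = 299.427

t(3,2)=2.473 V=299.427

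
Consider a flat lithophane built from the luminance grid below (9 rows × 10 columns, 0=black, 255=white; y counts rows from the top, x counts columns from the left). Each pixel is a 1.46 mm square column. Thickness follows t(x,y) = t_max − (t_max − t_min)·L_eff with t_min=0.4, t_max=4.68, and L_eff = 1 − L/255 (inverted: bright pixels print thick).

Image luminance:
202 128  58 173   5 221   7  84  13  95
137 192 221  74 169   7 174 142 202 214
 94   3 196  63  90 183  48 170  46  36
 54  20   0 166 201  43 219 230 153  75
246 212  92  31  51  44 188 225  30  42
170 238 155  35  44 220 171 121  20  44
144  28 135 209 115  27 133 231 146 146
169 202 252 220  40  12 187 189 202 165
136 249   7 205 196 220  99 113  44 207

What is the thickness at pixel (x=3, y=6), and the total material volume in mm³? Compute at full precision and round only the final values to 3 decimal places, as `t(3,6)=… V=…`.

t(3,6)=3.908 V=485.137

span = t_max - t_min = 4.68 - 0.4 = 4.280
L(3,6) = 209, L_eff = 1 - 209/255 = 0.180392 (inverted)
t(3,6) = 4.68 - 4.280·0.180392 = 3.908
Σt over all 9·10 pixels = 96727/425 ≈ 227.5929412
V = pitch²·Σt = 1.46²·96727/425 = 485.137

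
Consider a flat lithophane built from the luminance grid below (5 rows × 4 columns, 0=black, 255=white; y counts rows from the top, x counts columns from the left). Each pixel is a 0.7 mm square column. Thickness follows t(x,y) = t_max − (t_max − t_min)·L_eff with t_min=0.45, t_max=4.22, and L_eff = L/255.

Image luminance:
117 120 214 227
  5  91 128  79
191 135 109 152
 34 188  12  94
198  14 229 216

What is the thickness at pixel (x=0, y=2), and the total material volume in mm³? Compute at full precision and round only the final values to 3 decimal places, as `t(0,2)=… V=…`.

span = t_max - t_min = 4.22 - 0.45 = 3.770
L(0,2) = 191, L_eff = 191/255 = 0.749020
t(0,2) = 4.22 - 3.770·0.749020 = 1.396
Σt over all 5·4 pixels = 396573/8500 ≈ 46.6556471
V = pitch²·Σt = 0.7²·396573/8500 = 22.861

t(0,2)=1.396 V=22.861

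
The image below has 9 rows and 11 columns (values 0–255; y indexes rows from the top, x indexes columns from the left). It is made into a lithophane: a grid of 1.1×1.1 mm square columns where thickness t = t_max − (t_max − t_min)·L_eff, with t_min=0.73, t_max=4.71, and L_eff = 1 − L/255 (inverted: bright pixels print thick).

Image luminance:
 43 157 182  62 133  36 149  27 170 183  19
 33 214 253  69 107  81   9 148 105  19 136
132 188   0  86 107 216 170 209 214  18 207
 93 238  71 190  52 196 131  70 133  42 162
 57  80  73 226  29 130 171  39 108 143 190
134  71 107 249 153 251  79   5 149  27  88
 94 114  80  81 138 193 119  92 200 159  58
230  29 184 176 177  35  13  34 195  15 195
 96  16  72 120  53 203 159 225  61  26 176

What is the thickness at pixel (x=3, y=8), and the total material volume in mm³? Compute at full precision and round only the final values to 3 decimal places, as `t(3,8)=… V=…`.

span = t_max - t_min = 4.71 - 0.73 = 3.980
L(3,8) = 120, L_eff = 1 - 120/255 = 0.529412 (inverted)
t(3,8) = 4.71 - 3.980·0.529412 = 2.603
Σt over all 9·11 pixels = 2158137/8500 ≈ 253.8984706
V = pitch²·Σt = 1.1²·2158137/8500 = 307.217

t(3,8)=2.603 V=307.217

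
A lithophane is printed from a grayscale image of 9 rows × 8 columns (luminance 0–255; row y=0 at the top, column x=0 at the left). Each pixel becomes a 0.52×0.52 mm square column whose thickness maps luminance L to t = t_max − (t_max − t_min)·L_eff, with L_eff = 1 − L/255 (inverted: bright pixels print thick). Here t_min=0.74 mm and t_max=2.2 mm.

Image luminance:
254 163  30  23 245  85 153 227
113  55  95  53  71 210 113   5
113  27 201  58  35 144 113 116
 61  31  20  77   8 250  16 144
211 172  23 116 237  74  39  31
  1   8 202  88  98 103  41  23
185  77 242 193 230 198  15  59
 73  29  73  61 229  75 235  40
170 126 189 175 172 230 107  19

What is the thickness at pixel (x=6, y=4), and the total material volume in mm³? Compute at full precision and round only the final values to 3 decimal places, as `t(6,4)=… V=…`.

t(6,4)=0.963 V=26.758

span = t_max - t_min = 2.2 - 0.74 = 1.460
L(6,4) = 39, L_eff = 1 - 39/255 = 0.847059 (inverted)
t(6,4) = 2.2 - 1.460·0.847059 = 0.963
Σt over all 9·8 pixels = 630857/6375 ≈ 98.9579608
V = pitch²·Σt = 0.52²·630857/6375 = 26.758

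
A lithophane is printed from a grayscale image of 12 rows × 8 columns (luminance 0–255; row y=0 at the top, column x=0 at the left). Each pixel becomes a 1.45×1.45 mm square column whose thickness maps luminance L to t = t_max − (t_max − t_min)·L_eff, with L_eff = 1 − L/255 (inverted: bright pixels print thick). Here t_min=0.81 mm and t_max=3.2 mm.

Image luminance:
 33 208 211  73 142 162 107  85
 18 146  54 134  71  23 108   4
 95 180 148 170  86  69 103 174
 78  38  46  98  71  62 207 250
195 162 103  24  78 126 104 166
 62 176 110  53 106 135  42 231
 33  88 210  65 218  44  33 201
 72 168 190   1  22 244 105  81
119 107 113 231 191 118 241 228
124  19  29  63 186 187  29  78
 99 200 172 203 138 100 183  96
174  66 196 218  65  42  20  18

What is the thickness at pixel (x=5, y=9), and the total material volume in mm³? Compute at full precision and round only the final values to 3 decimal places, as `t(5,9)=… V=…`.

t(5,9)=2.563 V=383.308

span = t_max - t_min = 3.2 - 0.81 = 2.390
L(5,9) = 187, L_eff = 1 - 187/255 = 0.266667 (inverted)
t(5,9) = 3.2 - 2.390·0.266667 = 2.563
Σt over all 12·8 pixels = 185957/1020 ≈ 182.3107843
V = pitch²·Σt = 1.45²·185957/1020 = 383.308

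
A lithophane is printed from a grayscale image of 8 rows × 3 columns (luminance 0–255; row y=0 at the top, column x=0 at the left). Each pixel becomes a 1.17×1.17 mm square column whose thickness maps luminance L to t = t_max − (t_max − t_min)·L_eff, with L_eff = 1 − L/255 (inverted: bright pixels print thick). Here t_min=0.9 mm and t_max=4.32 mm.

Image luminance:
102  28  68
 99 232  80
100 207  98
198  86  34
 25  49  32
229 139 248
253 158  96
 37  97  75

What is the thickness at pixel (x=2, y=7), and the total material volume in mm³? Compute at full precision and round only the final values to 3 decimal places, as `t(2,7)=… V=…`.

span = t_max - t_min = 4.32 - 0.9 = 3.420
L(2,7) = 75, L_eff = 1 - 75/255 = 0.705882 (inverted)
t(2,7) = 4.32 - 3.420·0.705882 = 1.906
Σt over all 8·3 pixels = 24969/425 ≈ 58.7505882
V = pitch²·Σt = 1.17²·24969/425 = 80.424

t(2,7)=1.906 V=80.424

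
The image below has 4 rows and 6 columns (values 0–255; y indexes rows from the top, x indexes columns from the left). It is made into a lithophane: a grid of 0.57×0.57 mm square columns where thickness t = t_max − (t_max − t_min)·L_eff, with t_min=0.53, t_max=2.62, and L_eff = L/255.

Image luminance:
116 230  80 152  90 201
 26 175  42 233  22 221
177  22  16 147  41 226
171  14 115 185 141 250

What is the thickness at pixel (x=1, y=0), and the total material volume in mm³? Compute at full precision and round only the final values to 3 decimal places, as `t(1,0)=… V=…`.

span = t_max - t_min = 2.62 - 0.53 = 2.090
L(1,0) = 230, L_eff = 230/255 = 0.901961
t(1,0) = 2.62 - 2.090·0.901961 = 0.735
Σt over all 4·6 pixels = 319001/8500 ≈ 37.5295294
V = pitch²·Σt = 0.57²·319001/8500 = 12.193

t(1,0)=0.735 V=12.193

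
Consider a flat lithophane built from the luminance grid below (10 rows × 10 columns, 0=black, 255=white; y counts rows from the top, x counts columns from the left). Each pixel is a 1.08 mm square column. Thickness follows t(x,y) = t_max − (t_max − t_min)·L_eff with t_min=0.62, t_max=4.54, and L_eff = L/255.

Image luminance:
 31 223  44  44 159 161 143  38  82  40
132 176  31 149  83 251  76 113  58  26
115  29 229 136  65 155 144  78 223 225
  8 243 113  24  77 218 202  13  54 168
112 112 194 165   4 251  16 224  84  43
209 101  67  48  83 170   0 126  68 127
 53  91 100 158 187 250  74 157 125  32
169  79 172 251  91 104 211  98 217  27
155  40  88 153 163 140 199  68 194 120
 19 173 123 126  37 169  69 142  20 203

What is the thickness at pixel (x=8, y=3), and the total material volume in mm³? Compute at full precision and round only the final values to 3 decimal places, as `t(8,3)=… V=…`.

span = t_max - t_min = 4.54 - 0.62 = 3.920
L(8,3) = 54, L_eff = 54/255 = 0.211765
t(8,3) = 4.54 - 3.920·0.211765 = 3.710
Σt over all 10·10 pixels = 346982/1275 ≈ 272.1427451
V = pitch²·Σt = 1.08²·346982/1275 = 317.427

t(8,3)=3.710 V=317.427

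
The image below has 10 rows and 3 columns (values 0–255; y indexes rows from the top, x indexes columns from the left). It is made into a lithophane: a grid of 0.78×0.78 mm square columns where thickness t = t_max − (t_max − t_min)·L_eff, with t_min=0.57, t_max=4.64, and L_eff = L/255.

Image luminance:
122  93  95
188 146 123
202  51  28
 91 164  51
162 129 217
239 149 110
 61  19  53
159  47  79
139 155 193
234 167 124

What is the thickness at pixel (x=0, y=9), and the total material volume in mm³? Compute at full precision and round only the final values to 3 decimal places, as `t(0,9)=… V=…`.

span = t_max - t_min = 4.64 - 0.57 = 4.070
L(0,9) = 234, L_eff = 234/255 = 0.917647
t(0,9) = 4.64 - 4.070·0.917647 = 0.905
Σt over all 10·3 pixels = 200707/2550 ≈ 78.7086275
V = pitch²·Σt = 0.78²·200707/2550 = 47.886

t(0,9)=0.905 V=47.886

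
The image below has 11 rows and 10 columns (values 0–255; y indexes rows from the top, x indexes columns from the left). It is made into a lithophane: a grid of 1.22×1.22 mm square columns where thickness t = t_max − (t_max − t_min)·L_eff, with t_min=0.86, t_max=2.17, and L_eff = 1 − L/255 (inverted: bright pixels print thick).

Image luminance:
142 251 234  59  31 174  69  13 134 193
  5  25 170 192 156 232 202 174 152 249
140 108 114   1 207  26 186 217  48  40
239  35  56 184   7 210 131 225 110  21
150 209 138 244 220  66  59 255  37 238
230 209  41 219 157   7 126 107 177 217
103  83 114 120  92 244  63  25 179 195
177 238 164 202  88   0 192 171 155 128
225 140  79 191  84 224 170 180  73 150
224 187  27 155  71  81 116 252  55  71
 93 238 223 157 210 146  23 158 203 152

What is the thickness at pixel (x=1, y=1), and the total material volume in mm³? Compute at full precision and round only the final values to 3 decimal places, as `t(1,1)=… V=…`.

span = t_max - t_min = 2.17 - 0.86 = 1.310
L(1,1) = 25, L_eff = 1 - 25/255 = 0.901961 (inverted)
t(1,1) = 2.17 - 1.310·0.901961 = 0.988
Σt over all 11·10 pixels = 4424329/25500 ≈ 173.5030980
V = pitch²·Σt = 1.22²·4424329/25500 = 258.242

t(1,1)=0.988 V=258.242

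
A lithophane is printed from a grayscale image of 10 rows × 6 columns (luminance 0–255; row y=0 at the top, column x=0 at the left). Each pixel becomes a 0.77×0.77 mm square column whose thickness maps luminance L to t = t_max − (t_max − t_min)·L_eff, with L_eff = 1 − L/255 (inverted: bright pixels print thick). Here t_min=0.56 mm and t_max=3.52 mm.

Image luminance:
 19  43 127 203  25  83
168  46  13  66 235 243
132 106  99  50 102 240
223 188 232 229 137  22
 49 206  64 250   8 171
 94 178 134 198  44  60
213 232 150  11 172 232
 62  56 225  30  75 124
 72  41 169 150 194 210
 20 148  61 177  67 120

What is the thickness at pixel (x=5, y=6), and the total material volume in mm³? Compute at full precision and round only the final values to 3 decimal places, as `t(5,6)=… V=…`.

span = t_max - t_min = 3.52 - 0.56 = 2.960
L(5,6) = 232, L_eff = 1 - 232/255 = 0.090196 (inverted)
t(5,6) = 3.52 - 2.960·0.090196 = 3.253
Σt over all 10·6 pixels = 769052/6375 ≈ 120.6356078
V = pitch²·Σt = 0.77²·769052/6375 = 71.525

t(5,6)=3.253 V=71.525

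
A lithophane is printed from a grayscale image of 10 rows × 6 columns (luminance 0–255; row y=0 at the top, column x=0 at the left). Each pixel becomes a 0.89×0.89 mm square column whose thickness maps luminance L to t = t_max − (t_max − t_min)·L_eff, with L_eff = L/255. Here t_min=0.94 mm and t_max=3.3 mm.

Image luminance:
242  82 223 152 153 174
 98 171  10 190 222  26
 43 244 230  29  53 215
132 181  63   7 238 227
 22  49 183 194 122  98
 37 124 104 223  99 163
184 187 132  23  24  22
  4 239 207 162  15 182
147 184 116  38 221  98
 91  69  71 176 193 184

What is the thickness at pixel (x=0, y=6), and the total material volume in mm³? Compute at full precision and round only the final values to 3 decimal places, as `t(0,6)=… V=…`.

span = t_max - t_min = 3.3 - 0.94 = 2.360
L(0,6) = 184, L_eff = 184/255 = 0.721569
t(0,6) = 3.3 - 2.360·0.721569 = 1.597
Σt over all 10·6 pixels = 802522/6375 ≈ 125.8858039
V = pitch²·Σt = 0.89²·802522/6375 = 99.714

t(0,6)=1.597 V=99.714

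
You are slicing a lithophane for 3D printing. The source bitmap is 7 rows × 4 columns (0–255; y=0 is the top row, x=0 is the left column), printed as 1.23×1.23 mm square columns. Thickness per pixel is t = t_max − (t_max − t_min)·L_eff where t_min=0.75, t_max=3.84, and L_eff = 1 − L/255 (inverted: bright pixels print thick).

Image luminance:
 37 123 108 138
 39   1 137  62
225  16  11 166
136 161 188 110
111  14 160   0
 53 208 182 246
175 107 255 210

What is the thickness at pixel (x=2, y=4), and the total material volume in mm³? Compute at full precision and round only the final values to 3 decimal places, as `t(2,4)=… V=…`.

t(2,4)=2.689 V=93.717

span = t_max - t_min = 3.84 - 0.75 = 3.090
L(2,4) = 160, L_eff = 1 - 160/255 = 0.372549 (inverted)
t(2,4) = 3.84 - 3.090·0.372549 = 2.689
Σt over all 7·4 pixels = 526537/8500 ≈ 61.9455294
V = pitch²·Σt = 1.23²·526537/8500 = 93.717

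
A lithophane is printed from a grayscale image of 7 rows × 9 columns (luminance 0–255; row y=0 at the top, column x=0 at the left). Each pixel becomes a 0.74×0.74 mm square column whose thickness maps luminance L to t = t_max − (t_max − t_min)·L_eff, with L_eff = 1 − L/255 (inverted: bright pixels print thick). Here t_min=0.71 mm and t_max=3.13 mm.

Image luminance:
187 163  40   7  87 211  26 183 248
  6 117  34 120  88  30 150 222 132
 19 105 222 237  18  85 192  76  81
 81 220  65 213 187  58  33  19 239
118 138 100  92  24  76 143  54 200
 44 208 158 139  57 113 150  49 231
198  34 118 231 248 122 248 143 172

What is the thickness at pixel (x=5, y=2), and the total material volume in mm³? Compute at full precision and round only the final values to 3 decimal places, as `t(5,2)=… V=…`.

span = t_max - t_min = 3.13 - 0.71 = 2.420
L(5,2) = 85, L_eff = 1 - 85/255 = 0.666667 (inverted)
t(5,2) = 3.13 - 2.420·0.666667 = 1.517
Σt over all 7·9 pixels = 1010131/8500 ≈ 118.8389412
V = pitch²·Σt = 0.74²·1010131/8500 = 65.076

t(5,2)=1.517 V=65.076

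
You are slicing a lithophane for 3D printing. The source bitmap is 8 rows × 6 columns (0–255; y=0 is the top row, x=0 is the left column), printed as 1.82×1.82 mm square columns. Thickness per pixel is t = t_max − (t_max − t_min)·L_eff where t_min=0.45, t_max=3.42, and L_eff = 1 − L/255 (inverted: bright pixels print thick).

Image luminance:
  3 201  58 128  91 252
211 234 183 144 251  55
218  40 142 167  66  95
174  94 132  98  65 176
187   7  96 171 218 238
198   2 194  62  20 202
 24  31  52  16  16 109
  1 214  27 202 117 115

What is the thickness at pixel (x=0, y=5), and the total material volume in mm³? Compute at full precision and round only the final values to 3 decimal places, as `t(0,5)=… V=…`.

span = t_max - t_min = 3.42 - 0.45 = 2.970
L(0,5) = 198, L_eff = 1 - 198/255 = 0.223529 (inverted)
t(0,5) = 3.42 - 2.970·0.223529 = 2.756
Σt over all 8·6 pixels = 89.118
V = pitch²·Σt = 1.82²·89.118 = 295.194

t(0,5)=2.756 V=295.194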